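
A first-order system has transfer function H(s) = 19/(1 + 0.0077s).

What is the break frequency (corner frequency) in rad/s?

Corner frequency = 1/τ = 1/0.0077 = 129.87 rad/s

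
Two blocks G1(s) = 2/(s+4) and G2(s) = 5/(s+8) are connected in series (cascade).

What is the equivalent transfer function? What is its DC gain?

Series: multiply transfer functions. G_eq = 2/(s+4) × 5/(s+8) = 10/((s+4)(s+8)). DC gain = 10/(4×8) = 0.3125.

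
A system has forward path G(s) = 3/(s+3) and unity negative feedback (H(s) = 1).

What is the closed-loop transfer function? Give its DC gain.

T(s) = G/(1+GH) = [3/(s+3)] / [1 + 3/(s+3)] = 3/(s+3+3) = 3/(s+6). DC gain = 3/6 = 0.5.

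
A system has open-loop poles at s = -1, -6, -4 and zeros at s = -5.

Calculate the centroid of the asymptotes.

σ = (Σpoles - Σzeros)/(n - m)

σ = (Σpoles - Σzeros)/(n - m) = (-11 - (-5))/(3 - 1) = -6/2 = -3.0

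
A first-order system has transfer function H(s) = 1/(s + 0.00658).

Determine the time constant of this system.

For H(s) = 1/(s + 1/τ), the pole is at -1/τ = -0.00658, so τ = 1/0.00658 = 152 s.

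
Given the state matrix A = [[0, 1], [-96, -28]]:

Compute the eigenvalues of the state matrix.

det(A - λI) = λ² - (-28)λ + 96 = (λ - (-24))(λ - (-4)). Eigenvalues: -24, -4.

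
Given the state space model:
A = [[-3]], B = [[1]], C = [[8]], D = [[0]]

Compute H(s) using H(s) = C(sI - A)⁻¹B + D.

(sI - A)⁻¹ = 1/(s + 3). H(s) = 8 × 1/(s + 3) + 0 = 8/(s + 3).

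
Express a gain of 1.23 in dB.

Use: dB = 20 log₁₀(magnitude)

dB = 20 log₁₀(1.23) = 1.8 dB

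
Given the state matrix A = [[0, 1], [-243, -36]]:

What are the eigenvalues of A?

det(A - λI) = λ² - (-36)λ + 243 = (λ - (-9))(λ - (-27)). Eigenvalues: -9, -27.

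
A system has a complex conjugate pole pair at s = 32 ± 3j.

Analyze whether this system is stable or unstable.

Real part of poles is 32 (> 0, right half-plane). Unstable.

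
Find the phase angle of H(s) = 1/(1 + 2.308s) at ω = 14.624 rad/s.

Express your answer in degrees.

Phase = -arctan(ωτ) = -arctan(14.624 × 2.308) = -88.3°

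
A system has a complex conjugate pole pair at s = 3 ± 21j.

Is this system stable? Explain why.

Real part of poles is 3 (> 0, right half-plane). Unstable.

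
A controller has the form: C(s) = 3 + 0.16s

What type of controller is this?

This is a Proportional-Derivative (PD) controller.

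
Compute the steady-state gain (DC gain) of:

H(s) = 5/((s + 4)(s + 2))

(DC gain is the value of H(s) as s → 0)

DC gain = H(0) = 5/(4 × 2) = 5/8 = 0.625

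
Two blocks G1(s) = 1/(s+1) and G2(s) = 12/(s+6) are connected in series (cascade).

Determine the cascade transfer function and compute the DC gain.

Series: multiply transfer functions. G_eq = 1/(s+1) × 12/(s+6) = 12/((s+1)(s+6)). DC gain = 12/(1×6) = 2.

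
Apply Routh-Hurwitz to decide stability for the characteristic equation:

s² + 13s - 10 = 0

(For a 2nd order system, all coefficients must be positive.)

Coefficients: 1, 13, -10. c=-10 not positive, so system is unstable.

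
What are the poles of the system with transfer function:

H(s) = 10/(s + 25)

Pole is where denominator = 0: s + 25 = 0, so s = -25.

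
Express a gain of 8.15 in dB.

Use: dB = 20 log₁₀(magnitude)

dB = 20 log₁₀(8.15) = 18.2 dB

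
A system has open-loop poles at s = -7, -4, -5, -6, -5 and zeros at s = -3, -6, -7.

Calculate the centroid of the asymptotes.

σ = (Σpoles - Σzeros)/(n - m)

σ = (Σpoles - Σzeros)/(n - m) = (-27 - (-16))/(5 - 3) = -11/2 = -5.5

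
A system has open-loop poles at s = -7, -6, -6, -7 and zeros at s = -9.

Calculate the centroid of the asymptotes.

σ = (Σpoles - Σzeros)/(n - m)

σ = (Σpoles - Σzeros)/(n - m) = (-26 - (-9))/(4 - 1) = -17/3 = -5.67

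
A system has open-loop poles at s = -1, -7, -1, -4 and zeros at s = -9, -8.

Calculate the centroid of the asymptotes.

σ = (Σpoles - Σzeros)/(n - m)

σ = (Σpoles - Σzeros)/(n - m) = (-13 - (-17))/(4 - 2) = 4/2 = 2.0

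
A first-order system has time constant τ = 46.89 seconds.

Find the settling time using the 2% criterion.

For first-order system, 2% settling time ≈ 4τ = 4 × 46.89 = 187.56 s.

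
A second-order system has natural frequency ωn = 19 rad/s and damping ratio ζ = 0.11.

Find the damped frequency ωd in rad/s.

ωd = ωn√(1 - ζ²) = 19√(1 - 0.11²) = 18.88 rad/s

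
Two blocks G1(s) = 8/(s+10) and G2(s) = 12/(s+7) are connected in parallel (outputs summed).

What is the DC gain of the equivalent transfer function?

Parallel: G_eq = G1 + G2. DC gain = G1(0) + G2(0) = 8/10 + 12/7 = 0.8 + 1.7143 = 2.5143.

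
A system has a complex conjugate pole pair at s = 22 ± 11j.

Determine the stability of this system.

Real part of poles is 22 (> 0, right half-plane). Unstable.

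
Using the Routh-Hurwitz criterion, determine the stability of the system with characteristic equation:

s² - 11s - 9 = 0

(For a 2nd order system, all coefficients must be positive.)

Coefficients: 1, -11, -9. b=-11, c=-9 not positive, so system is unstable.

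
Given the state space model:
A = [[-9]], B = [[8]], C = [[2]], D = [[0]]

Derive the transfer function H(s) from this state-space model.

(sI - A)⁻¹ = 1/(s + 9). H(s) = 2 × 8/(s + 9) + 0 = 16/(s + 9).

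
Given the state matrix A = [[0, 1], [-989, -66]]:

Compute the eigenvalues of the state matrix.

det(A - λI) = λ² - (-66)λ + 989 = (λ - (-43))(λ - (-23)). Eigenvalues: -43, -23.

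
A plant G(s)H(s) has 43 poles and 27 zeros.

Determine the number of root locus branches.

Root locus has n branches where n = number of poles = 43.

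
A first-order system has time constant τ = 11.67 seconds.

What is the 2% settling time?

For first-order system, 2% settling time ≈ 4τ = 4 × 11.67 = 46.68 s.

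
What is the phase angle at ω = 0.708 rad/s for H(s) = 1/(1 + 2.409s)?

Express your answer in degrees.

Phase = -arctan(ωτ) = -arctan(0.708 × 2.409) = -59.6°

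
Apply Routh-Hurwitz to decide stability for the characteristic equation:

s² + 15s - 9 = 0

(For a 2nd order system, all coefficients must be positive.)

Coefficients: 1, 15, -9. c=-9 not positive, so system is unstable.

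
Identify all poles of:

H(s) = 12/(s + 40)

Pole is where denominator = 0: s + 40 = 0, so s = -40.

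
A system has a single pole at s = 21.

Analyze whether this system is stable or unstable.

Pole at s = 21 is in the right half-plane. Unstable.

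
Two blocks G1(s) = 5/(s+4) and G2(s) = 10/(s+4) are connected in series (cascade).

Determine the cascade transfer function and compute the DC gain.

Series: multiply transfer functions. G_eq = 5/(s+4) × 10/(s+4) = 50/((s+4)(s+4)). DC gain = 50/(4×4) = 3.125.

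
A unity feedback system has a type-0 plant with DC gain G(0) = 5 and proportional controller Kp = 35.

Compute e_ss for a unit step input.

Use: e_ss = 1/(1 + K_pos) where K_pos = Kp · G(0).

K_pos = Kp · G(0) = 35 × 5 = 175. e_ss = 1/(1 + 175) = 0.0057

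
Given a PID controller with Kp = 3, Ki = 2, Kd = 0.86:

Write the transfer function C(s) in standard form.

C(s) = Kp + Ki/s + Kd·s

Substituting values: C(s) = 3 + 2/s + 0.86s = (0.86s² + 3s + 2)/s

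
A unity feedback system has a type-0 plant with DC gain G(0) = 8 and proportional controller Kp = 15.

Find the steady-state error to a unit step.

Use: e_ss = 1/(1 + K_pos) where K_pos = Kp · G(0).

K_pos = Kp · G(0) = 15 × 8 = 120. e_ss = 1/(1 + 120) = 0.0083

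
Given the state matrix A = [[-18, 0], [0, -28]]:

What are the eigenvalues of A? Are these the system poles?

For diagonal matrix, eigenvalues are diagonal entries: λ₁ = -18, λ₂ = -28. Eigenvalues of A = system poles.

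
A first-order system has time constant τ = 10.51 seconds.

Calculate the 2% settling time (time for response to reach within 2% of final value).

For first-order system, 2% settling time ≈ 4τ = 4 × 10.51 = 42.04 s.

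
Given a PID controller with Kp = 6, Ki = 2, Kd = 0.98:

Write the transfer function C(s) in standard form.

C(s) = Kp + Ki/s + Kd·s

Substituting values: C(s) = 6 + 2/s + 0.98s = (0.98s² + 6s + 2)/s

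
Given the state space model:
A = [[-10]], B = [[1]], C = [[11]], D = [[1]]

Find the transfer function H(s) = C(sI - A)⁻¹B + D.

(sI - A)⁻¹ = 1/(s + 10). H(s) = 11×1/(s + 10) + 1 = (s + 21)/(s + 10).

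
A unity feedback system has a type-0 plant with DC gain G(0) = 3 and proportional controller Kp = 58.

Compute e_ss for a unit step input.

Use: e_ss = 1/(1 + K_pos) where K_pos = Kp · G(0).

K_pos = Kp · G(0) = 58 × 3 = 174. e_ss = 1/(1 + 174) = 0.0057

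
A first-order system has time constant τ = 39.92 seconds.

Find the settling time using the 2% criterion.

For first-order system, 2% settling time ≈ 4τ = 4 × 39.92 = 159.68 s.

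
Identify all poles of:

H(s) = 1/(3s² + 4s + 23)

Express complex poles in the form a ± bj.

Discriminant = 4² - 4×3×23 = 16 - 276 = -260 < 0, so the poles are a complex conjugate pair s = (-4 ± j√260)/(2×3). Real part = -4/(2×3) = -4/6 ≈ -0.6667; imaginary part = ±√260/(2×3) ≈ 2.6874. Poles: s = -0.6667 ± 2.6874j.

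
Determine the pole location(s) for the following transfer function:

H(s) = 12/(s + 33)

Pole is where denominator = 0: s + 33 = 0, so s = -33.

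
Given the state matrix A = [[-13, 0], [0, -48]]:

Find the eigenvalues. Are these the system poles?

For diagonal matrix, eigenvalues are diagonal entries: λ₁ = -13, λ₂ = -48. Eigenvalues of A = system poles.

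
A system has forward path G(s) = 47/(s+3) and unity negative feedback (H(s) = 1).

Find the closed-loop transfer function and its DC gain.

T(s) = G/(1+GH) = [47/(s+3)] / [1 + 47/(s+3)] = 47/(s+3+47) = 47/(s+50). DC gain = 47/50 = 0.94.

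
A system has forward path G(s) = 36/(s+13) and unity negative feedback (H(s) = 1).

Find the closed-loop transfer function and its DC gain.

T(s) = G/(1+GH) = [36/(s+13)] / [1 + 36/(s+13)] = 36/(s+13+36) = 36/(s+49). DC gain = 36/49 = 0.7347.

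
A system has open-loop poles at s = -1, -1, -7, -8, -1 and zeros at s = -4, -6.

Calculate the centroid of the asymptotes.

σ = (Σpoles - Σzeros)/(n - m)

σ = (Σpoles - Σzeros)/(n - m) = (-18 - (-10))/(5 - 2) = -8/3 = -2.67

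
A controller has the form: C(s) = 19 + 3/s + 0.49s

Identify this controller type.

This is a Proportional-Integral-Derivative (PID) controller.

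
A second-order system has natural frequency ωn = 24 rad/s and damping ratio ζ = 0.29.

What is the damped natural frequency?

ωd = ωn√(1 - ζ²) = 24√(1 - 0.29²) = 22.97 rad/s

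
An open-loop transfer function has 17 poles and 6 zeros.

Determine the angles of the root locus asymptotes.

n - m = 17 - 6 = 11. Angles: θk = (2k + 1)·180°/11 = 16.36°, 49.09°, 81.82°, 114.55°, 147.27°, 180°, 212.73°, 245.45°, 278.18°, 310.91°, 343.64°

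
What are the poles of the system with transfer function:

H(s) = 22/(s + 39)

Pole is where denominator = 0: s + 39 = 0, so s = -39.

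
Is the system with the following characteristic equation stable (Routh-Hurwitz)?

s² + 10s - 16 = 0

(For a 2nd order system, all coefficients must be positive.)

Coefficients: 1, 10, -16. c=-16 not positive, so system is unstable.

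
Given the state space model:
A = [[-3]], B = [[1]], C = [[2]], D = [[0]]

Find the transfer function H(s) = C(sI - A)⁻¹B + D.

(sI - A)⁻¹ = 1/(s + 3). H(s) = 2 × 1/(s + 3) + 0 = 2/(s + 3).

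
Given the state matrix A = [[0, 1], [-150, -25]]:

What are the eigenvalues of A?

det(A - λI) = λ² - (-25)λ + 150 = (λ - (-15))(λ - (-10)). Eigenvalues: -15, -10.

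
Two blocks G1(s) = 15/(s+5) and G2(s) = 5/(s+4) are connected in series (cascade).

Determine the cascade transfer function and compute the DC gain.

Series: multiply transfer functions. G_eq = 15/(s+5) × 5/(s+4) = 75/((s+5)(s+4)). DC gain = 75/(5×4) = 3.75.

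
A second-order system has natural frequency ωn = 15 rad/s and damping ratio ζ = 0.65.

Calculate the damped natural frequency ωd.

ωd = ωn√(1 - ζ²) = 15√(1 - 0.65²) = 11.4 rad/s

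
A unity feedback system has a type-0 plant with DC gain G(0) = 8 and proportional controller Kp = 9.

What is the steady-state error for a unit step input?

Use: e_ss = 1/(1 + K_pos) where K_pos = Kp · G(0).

K_pos = Kp · G(0) = 9 × 8 = 72. e_ss = 1/(1 + 72) = 0.0137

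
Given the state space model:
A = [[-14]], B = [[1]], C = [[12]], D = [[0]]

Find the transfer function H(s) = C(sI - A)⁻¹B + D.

(sI - A)⁻¹ = 1/(s + 14). H(s) = 12 × 1/(s + 14) + 0 = 12/(s + 14).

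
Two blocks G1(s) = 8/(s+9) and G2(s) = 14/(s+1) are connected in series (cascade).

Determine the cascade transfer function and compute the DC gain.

Series: multiply transfer functions. G_eq = 8/(s+9) × 14/(s+1) = 112/((s+9)(s+1)). DC gain = 112/(9×1) = 12.4444.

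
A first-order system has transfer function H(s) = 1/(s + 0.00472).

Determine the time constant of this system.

For H(s) = 1/(s + 1/τ), the pole is at -1/τ = -0.00472, so τ = 1/0.00472 = 211.9 s.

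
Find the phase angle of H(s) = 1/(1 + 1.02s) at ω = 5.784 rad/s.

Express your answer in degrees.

Phase = -arctan(ωτ) = -arctan(5.784 × 1.02) = -80.4°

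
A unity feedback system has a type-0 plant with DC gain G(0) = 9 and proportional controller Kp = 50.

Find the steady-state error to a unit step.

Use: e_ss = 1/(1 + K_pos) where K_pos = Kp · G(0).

K_pos = Kp · G(0) = 50 × 9 = 450. e_ss = 1/(1 + 450) = 0.0022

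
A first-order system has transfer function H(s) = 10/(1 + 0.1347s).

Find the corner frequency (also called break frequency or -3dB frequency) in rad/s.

Corner frequency = 1/τ = 1/0.1347 = 7.424 rad/s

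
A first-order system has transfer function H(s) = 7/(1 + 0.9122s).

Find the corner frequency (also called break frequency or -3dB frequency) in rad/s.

Corner frequency = 1/τ = 1/0.9122 = 1.096 rad/s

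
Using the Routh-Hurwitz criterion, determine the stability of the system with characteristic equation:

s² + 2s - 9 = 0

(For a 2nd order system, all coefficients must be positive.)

Coefficients: 1, 2, -9. c=-9 not positive, so system is unstable.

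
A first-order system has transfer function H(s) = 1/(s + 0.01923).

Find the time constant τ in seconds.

For H(s) = 1/(s + 1/τ), the pole is at -1/τ = -0.01923, so τ = 1/0.01923 = 52 s.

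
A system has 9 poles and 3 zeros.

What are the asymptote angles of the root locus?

n - m = 9 - 3 = 6. Angles: θk = (2k + 1)·180°/6 = 30°, 90°, 150°, 210°, 270°, 330°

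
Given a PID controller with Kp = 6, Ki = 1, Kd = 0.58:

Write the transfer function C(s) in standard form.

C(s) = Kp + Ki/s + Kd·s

Substituting values: C(s) = 6 + 1/s + 0.58s = (0.58s² + 6s + 1)/s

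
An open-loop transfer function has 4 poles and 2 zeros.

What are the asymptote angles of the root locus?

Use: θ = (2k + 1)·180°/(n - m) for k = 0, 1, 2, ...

n - m = 4 - 2 = 2. Angles: θk = (2k + 1)·180°/2 = 90°, 270°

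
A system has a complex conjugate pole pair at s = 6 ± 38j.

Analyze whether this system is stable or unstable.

Real part of poles is 6 (> 0, right half-plane). Unstable.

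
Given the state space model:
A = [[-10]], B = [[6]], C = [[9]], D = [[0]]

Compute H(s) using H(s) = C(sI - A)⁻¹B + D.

(sI - A)⁻¹ = 1/(s + 10). H(s) = 9 × 6/(s + 10) + 0 = 54/(s + 10).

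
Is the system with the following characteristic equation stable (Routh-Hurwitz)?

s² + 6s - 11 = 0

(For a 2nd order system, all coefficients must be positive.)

Coefficients: 1, 6, -11. c=-11 not positive, so system is unstable.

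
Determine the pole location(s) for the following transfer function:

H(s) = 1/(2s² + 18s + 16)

Discriminant = 18² - 4×2×16 = 324 - 128 = 196 > 0, so two distinct real poles. Using quadratic formula: s = (-18 ± √196)/(2×2) = (-18 ± √196)/4, with √196 = 14. s₁ = -4/4 = -1, s₂ = -32/4 = -8. Poles: s₁ = -1, s₂ = -8.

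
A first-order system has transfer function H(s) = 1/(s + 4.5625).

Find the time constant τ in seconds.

For H(s) = 1/(s + 1/τ), the pole is at -1/τ = -4.5625, so τ = 1/4.5625 = 0.2192 s.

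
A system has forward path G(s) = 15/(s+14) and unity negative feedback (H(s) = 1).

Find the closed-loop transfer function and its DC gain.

T(s) = G/(1+GH) = [15/(s+14)] / [1 + 15/(s+14)] = 15/(s+14+15) = 15/(s+29). DC gain = 15/29 = 0.5172.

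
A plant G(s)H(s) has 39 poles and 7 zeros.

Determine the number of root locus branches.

Root locus has n branches where n = number of poles = 39.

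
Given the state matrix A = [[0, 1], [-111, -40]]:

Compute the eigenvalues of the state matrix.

det(A - λI) = λ² - (-40)λ + 111 = (λ - (-3))(λ - (-37)). Eigenvalues: -3, -37.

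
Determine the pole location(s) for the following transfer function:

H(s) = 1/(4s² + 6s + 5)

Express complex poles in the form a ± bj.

Discriminant = 6² - 4×4×5 = 36 - 80 = -44 < 0, so the poles are a complex conjugate pair s = (-6 ± j√44)/(2×4). Real part = -6/(2×4) = -6/8 = -0.75; imaginary part = ±√44/(2×4) ≈ 0.8292. Poles: s = -0.75 ± 0.8292j.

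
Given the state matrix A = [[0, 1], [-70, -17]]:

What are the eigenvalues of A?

det(A - λI) = λ² - (-17)λ + 70 = (λ - (-7))(λ - (-10)). Eigenvalues: -7, -10.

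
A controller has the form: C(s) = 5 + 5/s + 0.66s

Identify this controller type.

This is a Proportional-Integral-Derivative (PID) controller.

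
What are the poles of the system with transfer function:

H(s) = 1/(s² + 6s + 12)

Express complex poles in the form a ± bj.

Discriminant = 6² - 4×1×12 = 36 - 48 = -12 < 0, so the poles are a complex conjugate pair s = (-6 ± j√12)/(2×1). Real part = -6/(2×1) = -6/2 = -3; imaginary part = ±√12/(2×1) ≈ 1.7321. Poles: s = -3 ± 1.7321j.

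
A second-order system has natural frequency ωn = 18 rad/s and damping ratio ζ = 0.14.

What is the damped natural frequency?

ωd = ωn√(1 - ζ²) = 18√(1 - 0.14²) = 17.82 rad/s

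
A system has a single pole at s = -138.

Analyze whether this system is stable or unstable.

Pole at s = -138 is in the left half-plane. Stable.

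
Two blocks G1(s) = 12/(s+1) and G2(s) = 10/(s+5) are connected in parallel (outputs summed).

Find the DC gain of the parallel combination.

Parallel: G_eq = G1 + G2. DC gain = G1(0) + G2(0) = 12/1 + 10/5 = 12 + 2 = 14.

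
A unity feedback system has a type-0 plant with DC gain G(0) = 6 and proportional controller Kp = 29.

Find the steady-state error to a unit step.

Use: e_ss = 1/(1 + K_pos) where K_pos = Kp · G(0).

K_pos = Kp · G(0) = 29 × 6 = 174. e_ss = 1/(1 + 174) = 0.0057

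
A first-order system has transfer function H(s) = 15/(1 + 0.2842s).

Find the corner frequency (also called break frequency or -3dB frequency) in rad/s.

Corner frequency = 1/τ = 1/0.2842 = 3.519 rad/s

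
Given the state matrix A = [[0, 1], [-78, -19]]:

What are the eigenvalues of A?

det(A - λI) = λ² - (-19)λ + 78 = (λ - (-13))(λ - (-6)). Eigenvalues: -13, -6.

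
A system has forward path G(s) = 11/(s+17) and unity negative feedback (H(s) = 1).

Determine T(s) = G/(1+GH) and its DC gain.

T(s) = G/(1+GH) = [11/(s+17)] / [1 + 11/(s+17)] = 11/(s+17+11) = 11/(s+28). DC gain = 11/28 = 0.3929.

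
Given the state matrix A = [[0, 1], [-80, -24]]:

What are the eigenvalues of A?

det(A - λI) = λ² - (-24)λ + 80 = (λ - (-4))(λ - (-20)). Eigenvalues: -4, -20.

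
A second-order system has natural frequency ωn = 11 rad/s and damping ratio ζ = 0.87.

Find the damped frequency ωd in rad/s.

ωd = ωn√(1 - ζ²) = 11√(1 - 0.87²) = 5.42 rad/s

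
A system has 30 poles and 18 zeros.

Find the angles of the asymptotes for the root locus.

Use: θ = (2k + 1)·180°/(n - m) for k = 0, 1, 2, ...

n - m = 30 - 18 = 12. Angles: θk = (2k + 1)·180°/12 = 15°, 45°, 75°, 105°, 135°, 165°, 195°, 225°, 255°, 285°, 315°, 345°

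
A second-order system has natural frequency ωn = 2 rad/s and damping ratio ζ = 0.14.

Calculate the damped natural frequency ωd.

ωd = ωn√(1 - ζ²) = 2√(1 - 0.14²) = 1.98 rad/s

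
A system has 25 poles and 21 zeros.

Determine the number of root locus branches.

Root locus has n branches where n = number of poles = 25.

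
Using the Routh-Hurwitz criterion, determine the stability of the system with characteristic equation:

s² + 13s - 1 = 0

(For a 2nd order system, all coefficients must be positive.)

Coefficients: 1, 13, -1. c=-1 not positive, so system is unstable.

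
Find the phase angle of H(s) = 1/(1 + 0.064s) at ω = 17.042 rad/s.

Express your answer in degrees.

Phase = -arctan(ωτ) = -arctan(17.042 × 0.064) = -47.5°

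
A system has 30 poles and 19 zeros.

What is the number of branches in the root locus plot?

Root locus has n branches where n = number of poles = 30.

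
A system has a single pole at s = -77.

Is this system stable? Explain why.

Pole at s = -77 is in the left half-plane. Stable.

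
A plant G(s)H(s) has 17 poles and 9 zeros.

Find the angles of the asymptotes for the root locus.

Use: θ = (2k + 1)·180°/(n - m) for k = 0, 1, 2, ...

n - m = 17 - 9 = 8. Angles: θk = (2k + 1)·180°/8 = 22.5°, 67.5°, 112.5°, 157.5°, 202.5°, 247.5°, 292.5°, 337.5°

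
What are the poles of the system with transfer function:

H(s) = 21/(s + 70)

Pole is where denominator = 0: s + 70 = 0, so s = -70.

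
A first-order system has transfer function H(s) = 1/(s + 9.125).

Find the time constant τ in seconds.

For H(s) = 1/(s + 1/τ), the pole is at -1/τ = -9.125, so τ = 1/9.125 = 0.1096 s.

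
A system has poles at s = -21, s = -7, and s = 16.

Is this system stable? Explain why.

Pole(s) at s = 16 are not in the left half-plane. System is unstable.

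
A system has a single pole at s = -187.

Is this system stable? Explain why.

Pole at s = -187 is in the left half-plane. Stable.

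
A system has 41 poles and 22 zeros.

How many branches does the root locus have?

Root locus has n branches where n = number of poles = 41.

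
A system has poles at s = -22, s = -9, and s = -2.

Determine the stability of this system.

All poles are in the left half-plane. System is stable.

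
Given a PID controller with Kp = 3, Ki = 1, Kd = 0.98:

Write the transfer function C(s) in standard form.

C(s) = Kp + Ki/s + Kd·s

Substituting values: C(s) = 3 + 1/s + 0.98s = (0.98s² + 3s + 1)/s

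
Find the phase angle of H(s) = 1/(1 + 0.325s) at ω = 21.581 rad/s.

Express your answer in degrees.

Phase = -arctan(ωτ) = -arctan(21.581 × 0.325) = -81.9°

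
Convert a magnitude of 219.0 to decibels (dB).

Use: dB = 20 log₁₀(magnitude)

dB = 20 log₁₀(219.0) = 46.8 dB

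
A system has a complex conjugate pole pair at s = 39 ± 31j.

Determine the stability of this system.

Real part of poles is 39 (> 0, right half-plane). Unstable.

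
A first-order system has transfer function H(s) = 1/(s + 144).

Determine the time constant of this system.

For H(s) = 1/(s + 1/τ), the pole is at -1/τ = -144, so τ = 1/144 = 0.0069 s.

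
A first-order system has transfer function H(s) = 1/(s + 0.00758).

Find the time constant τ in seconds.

For H(s) = 1/(s + 1/τ), the pole is at -1/τ = -0.00758, so τ = 1/0.00758 = 131.9 s.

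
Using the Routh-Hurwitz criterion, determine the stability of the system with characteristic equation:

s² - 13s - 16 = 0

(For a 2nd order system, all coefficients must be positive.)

Coefficients: 1, -13, -16. b=-13, c=-16 not positive, so system is unstable.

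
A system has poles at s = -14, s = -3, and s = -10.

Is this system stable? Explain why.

All poles are in the left half-plane. System is stable.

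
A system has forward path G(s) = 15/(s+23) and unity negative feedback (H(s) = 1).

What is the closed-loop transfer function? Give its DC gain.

T(s) = G/(1+GH) = [15/(s+23)] / [1 + 15/(s+23)] = 15/(s+23+15) = 15/(s+38). DC gain = 15/38 = 0.3947.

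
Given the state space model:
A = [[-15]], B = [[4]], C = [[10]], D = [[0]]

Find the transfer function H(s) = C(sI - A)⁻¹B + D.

(sI - A)⁻¹ = 1/(s + 15). H(s) = 10 × 4/(s + 15) + 0 = 40/(s + 15).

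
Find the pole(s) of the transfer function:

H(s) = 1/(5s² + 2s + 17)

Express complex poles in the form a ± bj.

Discriminant = 2² - 4×5×17 = 4 - 340 = -336 < 0, so the poles are a complex conjugate pair s = (-2 ± j√336)/(2×5). Real part = -2/(2×5) = -2/10 = -0.2; imaginary part = ±√336/(2×5) ≈ 1.8330. Poles: s = -0.2 ± 1.8330j.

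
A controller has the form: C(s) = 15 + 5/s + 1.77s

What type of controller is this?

This is a Proportional-Integral-Derivative (PID) controller.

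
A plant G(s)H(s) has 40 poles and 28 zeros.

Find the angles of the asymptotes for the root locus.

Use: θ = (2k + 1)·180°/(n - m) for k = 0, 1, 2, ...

n - m = 40 - 28 = 12. Angles: θk = (2k + 1)·180°/12 = 15°, 45°, 75°, 105°, 135°, 165°, 195°, 225°, 255°, 285°, 315°, 345°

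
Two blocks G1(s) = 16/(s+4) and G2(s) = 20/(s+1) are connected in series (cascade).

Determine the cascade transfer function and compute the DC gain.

Series: multiply transfer functions. G_eq = 16/(s+4) × 20/(s+1) = 320/((s+4)(s+1)). DC gain = 320/(4×1) = 80.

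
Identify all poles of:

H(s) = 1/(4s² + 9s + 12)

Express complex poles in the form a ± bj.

Discriminant = 9² - 4×4×12 = 81 - 192 = -111 < 0, so the poles are a complex conjugate pair s = (-9 ± j√111)/(2×4). Real part = -9/(2×4) = -9/8 = -1.125; imaginary part = ±√111/(2×4) ≈ 1.3170. Poles: s = -1.125 ± 1.3170j.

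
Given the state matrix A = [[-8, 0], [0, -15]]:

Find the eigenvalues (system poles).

For diagonal matrix, eigenvalues are diagonal entries: λ₁ = -8, λ₂ = -15.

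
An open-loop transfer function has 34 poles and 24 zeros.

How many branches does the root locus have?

Root locus has n branches where n = number of poles = 34.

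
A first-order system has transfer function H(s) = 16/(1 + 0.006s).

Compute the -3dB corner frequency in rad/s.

Corner frequency = 1/τ = 1/0.006 = 166.667 rad/s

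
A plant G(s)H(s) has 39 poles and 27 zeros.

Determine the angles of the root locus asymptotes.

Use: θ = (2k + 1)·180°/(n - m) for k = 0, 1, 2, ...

n - m = 39 - 27 = 12. Angles: θk = (2k + 1)·180°/12 = 15°, 45°, 75°, 105°, 135°, 165°, 195°, 225°, 255°, 285°, 315°, 345°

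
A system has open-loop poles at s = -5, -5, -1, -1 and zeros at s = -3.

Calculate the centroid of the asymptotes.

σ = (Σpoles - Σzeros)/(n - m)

σ = (Σpoles - Σzeros)/(n - m) = (-12 - (-3))/(4 - 1) = -9/3 = -3.0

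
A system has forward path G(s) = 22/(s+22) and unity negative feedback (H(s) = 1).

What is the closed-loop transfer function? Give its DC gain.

T(s) = G/(1+GH) = [22/(s+22)] / [1 + 22/(s+22)] = 22/(s+22+22) = 22/(s+44). DC gain = 22/44 = 0.5.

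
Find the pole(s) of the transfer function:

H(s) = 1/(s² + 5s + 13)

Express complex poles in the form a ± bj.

Discriminant = 5² - 4×1×13 = 25 - 52 = -27 < 0, so the poles are a complex conjugate pair s = (-5 ± j√27)/(2×1). Real part = -5/(2×1) = -5/2 = -2.5; imaginary part = ±√27/(2×1) ≈ 2.5981. Poles: s = -2.5 ± 2.5981j.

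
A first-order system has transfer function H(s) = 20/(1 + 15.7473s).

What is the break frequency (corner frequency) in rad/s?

Corner frequency = 1/τ = 1/15.7473 = 0.064 rad/s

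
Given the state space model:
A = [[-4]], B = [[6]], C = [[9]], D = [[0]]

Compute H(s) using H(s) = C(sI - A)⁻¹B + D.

(sI - A)⁻¹ = 1/(s + 4). H(s) = 9 × 6/(s + 4) + 0 = 54/(s + 4).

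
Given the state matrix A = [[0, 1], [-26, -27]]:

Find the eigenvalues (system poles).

det(A - λI) = λ² - (-27)λ + 26 = (λ - (-26))(λ - (-1)). Eigenvalues: -26, -1.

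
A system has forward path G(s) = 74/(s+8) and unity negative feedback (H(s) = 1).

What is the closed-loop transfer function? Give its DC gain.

T(s) = G/(1+GH) = [74/(s+8)] / [1 + 74/(s+8)] = 74/(s+8+74) = 74/(s+82). DC gain = 74/82 = 0.9024.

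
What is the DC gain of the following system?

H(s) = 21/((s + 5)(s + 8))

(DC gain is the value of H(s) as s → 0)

DC gain = H(0) = 21/(5 × 8) = 21/40 = 0.525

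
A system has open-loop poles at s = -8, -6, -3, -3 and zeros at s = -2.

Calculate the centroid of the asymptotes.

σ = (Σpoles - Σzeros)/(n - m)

σ = (Σpoles - Σzeros)/(n - m) = (-20 - (-2))/(4 - 1) = -18/3 = -6.0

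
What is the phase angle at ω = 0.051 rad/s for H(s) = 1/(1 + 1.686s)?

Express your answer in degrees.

Phase = -arctan(ωτ) = -arctan(0.051 × 1.686) = -4.9°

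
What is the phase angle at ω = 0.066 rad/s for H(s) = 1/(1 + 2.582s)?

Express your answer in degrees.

Phase = -arctan(ωτ) = -arctan(0.066 × 2.582) = -9.7°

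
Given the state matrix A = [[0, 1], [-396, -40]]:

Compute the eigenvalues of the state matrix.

det(A - λI) = λ² - (-40)λ + 396 = (λ - (-18))(λ - (-22)). Eigenvalues: -18, -22.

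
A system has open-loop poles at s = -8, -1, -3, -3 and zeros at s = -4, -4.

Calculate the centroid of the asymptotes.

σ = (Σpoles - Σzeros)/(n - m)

σ = (Σpoles - Σzeros)/(n - m) = (-15 - (-8))/(4 - 2) = -7/2 = -3.5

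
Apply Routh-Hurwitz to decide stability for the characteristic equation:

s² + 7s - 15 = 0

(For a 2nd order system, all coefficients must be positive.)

Coefficients: 1, 7, -15. c=-15 not positive, so system is unstable.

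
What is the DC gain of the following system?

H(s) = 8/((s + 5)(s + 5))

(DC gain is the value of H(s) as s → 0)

DC gain = H(0) = 8/(5 × 5) = 8/25 = 0.32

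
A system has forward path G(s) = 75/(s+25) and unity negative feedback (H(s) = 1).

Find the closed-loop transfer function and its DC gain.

T(s) = G/(1+GH) = [75/(s+25)] / [1 + 75/(s+25)] = 75/(s+25+75) = 75/(s+100). DC gain = 75/100 = 0.75.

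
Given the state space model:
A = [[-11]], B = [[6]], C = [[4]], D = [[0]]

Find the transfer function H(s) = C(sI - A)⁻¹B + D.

(sI - A)⁻¹ = 1/(s + 11). H(s) = 4 × 6/(s + 11) + 0 = 24/(s + 11).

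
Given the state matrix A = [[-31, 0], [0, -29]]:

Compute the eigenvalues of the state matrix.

For diagonal matrix, eigenvalues are diagonal entries: λ₁ = -31, λ₂ = -29.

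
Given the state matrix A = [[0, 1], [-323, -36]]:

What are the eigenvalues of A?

det(A - λI) = λ² - (-36)λ + 323 = (λ - (-17))(λ - (-19)). Eigenvalues: -17, -19.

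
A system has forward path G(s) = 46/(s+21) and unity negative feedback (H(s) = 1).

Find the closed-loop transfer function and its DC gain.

T(s) = G/(1+GH) = [46/(s+21)] / [1 + 46/(s+21)] = 46/(s+21+46) = 46/(s+67). DC gain = 46/67 = 0.6866.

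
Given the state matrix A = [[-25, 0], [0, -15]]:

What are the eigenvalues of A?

For diagonal matrix, eigenvalues are diagonal entries: λ₁ = -25, λ₂ = -15.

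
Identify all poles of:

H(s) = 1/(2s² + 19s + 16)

Discriminant = 19² - 4×2×16 = 361 - 128 = 233 > 0, so two distinct real poles. Using quadratic formula: s = (-19 ± √233)/(2×2) = (-19 ± √233)/4, with √233 ≈ 15.2643. s₁ ≈ -0.9339, s₂ ≈ -8.5661. Poles: s₁ = -0.9339, s₂ = -8.5661.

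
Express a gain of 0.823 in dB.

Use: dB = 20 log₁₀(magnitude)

dB = 20 log₁₀(0.823) = -1.7 dB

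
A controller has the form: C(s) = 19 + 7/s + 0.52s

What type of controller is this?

This is a Proportional-Integral-Derivative (PID) controller.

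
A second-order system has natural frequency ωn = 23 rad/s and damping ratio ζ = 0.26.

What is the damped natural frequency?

ωd = ωn√(1 - ζ²) = 23√(1 - 0.26²) = 22.21 rad/s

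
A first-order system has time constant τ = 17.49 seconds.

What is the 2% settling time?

For first-order system, 2% settling time ≈ 4τ = 4 × 17.49 = 69.96 s.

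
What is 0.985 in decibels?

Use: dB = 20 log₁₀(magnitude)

dB = 20 log₁₀(0.985) = -0.1 dB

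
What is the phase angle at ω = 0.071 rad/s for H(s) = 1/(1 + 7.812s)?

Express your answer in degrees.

Phase = -arctan(ωτ) = -arctan(0.071 × 7.812) = -29.0°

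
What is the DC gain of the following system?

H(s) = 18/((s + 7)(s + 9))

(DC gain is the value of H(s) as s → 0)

DC gain = H(0) = 18/(7 × 9) = 18/63 = 0.2857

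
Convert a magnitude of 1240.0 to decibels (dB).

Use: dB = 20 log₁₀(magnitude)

dB = 20 log₁₀(1240.0) = 61.9 dB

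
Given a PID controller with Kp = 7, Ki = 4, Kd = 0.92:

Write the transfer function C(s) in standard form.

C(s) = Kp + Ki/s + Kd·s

Substituting values: C(s) = 7 + 4/s + 0.92s = (0.92s² + 7s + 4)/s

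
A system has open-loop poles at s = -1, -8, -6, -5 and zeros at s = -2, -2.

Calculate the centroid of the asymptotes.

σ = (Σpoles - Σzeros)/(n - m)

σ = (Σpoles - Σzeros)/(n - m) = (-20 - (-4))/(4 - 2) = -16/2 = -8.0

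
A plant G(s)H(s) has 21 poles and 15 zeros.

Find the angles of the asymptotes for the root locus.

n - m = 21 - 15 = 6. Angles: θk = (2k + 1)·180°/6 = 30°, 90°, 150°, 210°, 270°, 330°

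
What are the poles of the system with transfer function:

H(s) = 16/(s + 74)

Pole is where denominator = 0: s + 74 = 0, so s = -74.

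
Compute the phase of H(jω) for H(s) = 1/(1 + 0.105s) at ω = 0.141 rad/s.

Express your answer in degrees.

Phase = -arctan(ωτ) = -arctan(0.141 × 0.105) = -0.8°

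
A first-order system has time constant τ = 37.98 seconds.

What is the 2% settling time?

For first-order system, 2% settling time ≈ 4τ = 4 × 37.98 = 151.92 s.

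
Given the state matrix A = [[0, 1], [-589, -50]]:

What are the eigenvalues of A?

det(A - λI) = λ² - (-50)λ + 589 = (λ - (-19))(λ - (-31)). Eigenvalues: -19, -31.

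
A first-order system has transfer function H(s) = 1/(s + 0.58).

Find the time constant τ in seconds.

For H(s) = 1/(s + 1/τ), the pole is at -1/τ = -0.58, so τ = 1/0.58 = 1.7241 s.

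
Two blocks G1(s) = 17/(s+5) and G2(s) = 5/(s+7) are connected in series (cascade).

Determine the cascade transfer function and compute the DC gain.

Series: multiply transfer functions. G_eq = 17/(s+5) × 5/(s+7) = 85/((s+5)(s+7)). DC gain = 85/(5×7) = 2.4286.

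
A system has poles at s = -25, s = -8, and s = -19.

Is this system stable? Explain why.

All poles are in the left half-plane. System is stable.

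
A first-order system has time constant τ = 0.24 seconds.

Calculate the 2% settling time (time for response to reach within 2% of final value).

For first-order system, 2% settling time ≈ 4τ = 4 × 0.24 = 0.96 s.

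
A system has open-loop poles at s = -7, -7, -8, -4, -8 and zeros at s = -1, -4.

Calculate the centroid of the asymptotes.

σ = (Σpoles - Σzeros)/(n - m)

σ = (Σpoles - Σzeros)/(n - m) = (-34 - (-5))/(5 - 2) = -29/3 = -9.67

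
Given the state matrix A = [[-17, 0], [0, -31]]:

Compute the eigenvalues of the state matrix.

For diagonal matrix, eigenvalues are diagonal entries: λ₁ = -17, λ₂ = -31.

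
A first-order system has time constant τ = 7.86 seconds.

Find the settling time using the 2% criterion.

For first-order system, 2% settling time ≈ 4τ = 4 × 7.86 = 31.44 s.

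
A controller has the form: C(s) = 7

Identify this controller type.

This is a Proportional (P) controller.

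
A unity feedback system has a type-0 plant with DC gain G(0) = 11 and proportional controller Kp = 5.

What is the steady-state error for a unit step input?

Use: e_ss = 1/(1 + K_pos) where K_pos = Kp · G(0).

K_pos = Kp · G(0) = 5 × 11 = 55. e_ss = 1/(1 + 55) = 0.0179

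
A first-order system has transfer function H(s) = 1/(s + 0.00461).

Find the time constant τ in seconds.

For H(s) = 1/(s + 1/τ), the pole is at -1/τ = -0.00461, so τ = 1/0.00461 = 216.9 s.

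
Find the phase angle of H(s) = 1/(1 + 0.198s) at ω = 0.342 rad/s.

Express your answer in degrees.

Phase = -arctan(ωτ) = -arctan(0.342 × 0.198) = -3.9°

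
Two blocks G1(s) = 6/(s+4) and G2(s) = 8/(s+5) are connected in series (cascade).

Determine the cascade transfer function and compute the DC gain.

Series: multiply transfer functions. G_eq = 6/(s+4) × 8/(s+5) = 48/((s+4)(s+5)). DC gain = 48/(4×5) = 2.4.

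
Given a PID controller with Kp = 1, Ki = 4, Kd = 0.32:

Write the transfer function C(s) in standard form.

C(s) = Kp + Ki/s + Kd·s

Substituting values: C(s) = 1 + 4/s + 0.32s = (0.32s² + s + 4)/s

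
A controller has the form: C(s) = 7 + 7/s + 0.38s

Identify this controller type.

This is a Proportional-Integral-Derivative (PID) controller.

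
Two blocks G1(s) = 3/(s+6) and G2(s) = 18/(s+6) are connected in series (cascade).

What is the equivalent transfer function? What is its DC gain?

Series: multiply transfer functions. G_eq = 3/(s+6) × 18/(s+6) = 54/((s+6)(s+6)). DC gain = 54/(6×6) = 1.5.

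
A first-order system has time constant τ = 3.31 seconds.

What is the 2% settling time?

For first-order system, 2% settling time ≈ 4τ = 4 × 3.31 = 13.24 s.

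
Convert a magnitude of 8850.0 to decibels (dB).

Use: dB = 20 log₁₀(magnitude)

dB = 20 log₁₀(8850.0) = 78.9 dB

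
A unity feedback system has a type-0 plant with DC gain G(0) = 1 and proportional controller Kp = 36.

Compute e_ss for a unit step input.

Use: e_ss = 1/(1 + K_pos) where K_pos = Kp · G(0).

K_pos = Kp · G(0) = 36 × 1 = 36. e_ss = 1/(1 + 36) = 0.0270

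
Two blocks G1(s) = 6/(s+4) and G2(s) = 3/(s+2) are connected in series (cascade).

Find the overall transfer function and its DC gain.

Series: multiply transfer functions. G_eq = 6/(s+4) × 3/(s+2) = 18/((s+4)(s+2)). DC gain = 18/(4×2) = 2.25.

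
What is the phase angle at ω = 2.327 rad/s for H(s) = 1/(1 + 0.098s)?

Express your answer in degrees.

Phase = -arctan(ωτ) = -arctan(2.327 × 0.098) = -12.8°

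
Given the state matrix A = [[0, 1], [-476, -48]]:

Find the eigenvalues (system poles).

det(A - λI) = λ² - (-48)λ + 476 = (λ - (-14))(λ - (-34)). Eigenvalues: -14, -34.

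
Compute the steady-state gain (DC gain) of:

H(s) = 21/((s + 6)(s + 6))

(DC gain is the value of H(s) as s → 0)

DC gain = H(0) = 21/(6 × 6) = 21/36 = 0.5833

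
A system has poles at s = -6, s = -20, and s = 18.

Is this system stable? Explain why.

Pole(s) at s = 18 are not in the left half-plane. System is unstable.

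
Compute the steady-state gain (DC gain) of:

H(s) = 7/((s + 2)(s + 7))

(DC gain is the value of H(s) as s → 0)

DC gain = H(0) = 7/(2 × 7) = 7/14 = 0.5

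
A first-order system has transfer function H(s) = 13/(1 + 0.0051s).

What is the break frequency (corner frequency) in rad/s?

Corner frequency = 1/τ = 1/0.0051 = 196.078 rad/s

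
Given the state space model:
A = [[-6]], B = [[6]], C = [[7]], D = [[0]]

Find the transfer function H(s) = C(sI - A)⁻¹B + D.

(sI - A)⁻¹ = 1/(s + 6). H(s) = 7 × 6/(s + 6) + 0 = 42/(s + 6).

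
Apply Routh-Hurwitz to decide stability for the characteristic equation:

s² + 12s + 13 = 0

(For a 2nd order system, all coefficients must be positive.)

Coefficients: 1, 12, 13. All positive, so system is stable.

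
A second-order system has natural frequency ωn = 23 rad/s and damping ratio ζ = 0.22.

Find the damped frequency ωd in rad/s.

ωd = ωn√(1 - ζ²) = 23√(1 - 0.22²) = 22.44 rad/s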